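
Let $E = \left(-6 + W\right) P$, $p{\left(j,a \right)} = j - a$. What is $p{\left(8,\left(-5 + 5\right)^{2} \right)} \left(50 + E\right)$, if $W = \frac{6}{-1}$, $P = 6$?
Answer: $-176$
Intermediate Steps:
$W = -6$ ($W = 6 \left(-1\right) = -6$)
$E = -72$ ($E = \left(-6 - 6\right) 6 = \left(-12\right) 6 = -72$)
$p{\left(8,\left(-5 + 5\right)^{2} \right)} \left(50 + E\right) = \left(8 - \left(-5 + 5\right)^{2}\right) \left(50 - 72\right) = \left(8 - 0^{2}\right) \left(-22\right) = \left(8 - 0\right) \left(-22\right) = \left(8 + 0\right) \left(-22\right) = 8 \left(-22\right) = -176$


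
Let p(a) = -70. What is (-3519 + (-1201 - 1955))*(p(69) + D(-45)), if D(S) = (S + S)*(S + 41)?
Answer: -1935750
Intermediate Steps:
D(S) = 2*S*(41 + S) (D(S) = (2*S)*(41 + S) = 2*S*(41 + S))
(-3519 + (-1201 - 1955))*(p(69) + D(-45)) = (-3519 + (-1201 - 1955))*(-70 + 2*(-45)*(41 - 45)) = (-3519 - 3156)*(-70 + 2*(-45)*(-4)) = -6675*(-70 + 360) = -6675*290 = -1935750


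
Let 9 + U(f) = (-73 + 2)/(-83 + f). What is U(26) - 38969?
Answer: -2221675/57 ≈ -38977.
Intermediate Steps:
U(f) = -9 - 71/(-83 + f) (U(f) = -9 + (-73 + 2)/(-83 + f) = -9 - 71/(-83 + f))
U(26) - 38969 = (676 - 9*26)/(-83 + 26) - 38969 = (676 - 234)/(-57) - 38969 = -1/57*442 - 38969 = -442/57 - 38969 = -2221675/57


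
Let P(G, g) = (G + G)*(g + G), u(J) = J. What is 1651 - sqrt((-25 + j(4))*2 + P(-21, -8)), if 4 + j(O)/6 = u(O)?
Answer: 1651 - 4*sqrt(73) ≈ 1616.8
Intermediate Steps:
j(O) = -24 + 6*O
P(G, g) = 2*G*(G + g) (P(G, g) = (2*G)*(G + g) = 2*G*(G + g))
1651 - sqrt((-25 + j(4))*2 + P(-21, -8)) = 1651 - sqrt((-25 + (-24 + 6*4))*2 + 2*(-21)*(-21 - 8)) = 1651 - sqrt((-25 + (-24 + 24))*2 + 2*(-21)*(-29)) = 1651 - sqrt((-25 + 0)*2 + 1218) = 1651 - sqrt(-25*2 + 1218) = 1651 - sqrt(-50 + 1218) = 1651 - sqrt(1168) = 1651 - 4*sqrt(73)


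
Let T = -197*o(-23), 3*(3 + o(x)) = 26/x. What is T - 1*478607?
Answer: -32977982/69 ≈ -4.7794e+5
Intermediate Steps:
o(x) = -3 + 26/(3*x) (o(x) = -3 + (26/x)/3 = -3 + 26/(3*x))
T = 45901/69 (T = -197*(-3 + (26/3)/(-23)) = -197*(-3 + (26/3)*(-1/23)) = -197*(-3 - 26/69) = -197*(-233/69) = 45901/69 ≈ 665.23)
T - 1*478607 = 45901/69 - 1*478607 = 45901/69 - 478607 = -32977982/69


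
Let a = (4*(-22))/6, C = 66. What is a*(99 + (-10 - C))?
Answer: -1012/3 ≈ -337.33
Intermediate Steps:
a = -44/3 (a = -88*⅙ = -44/3 ≈ -14.667)
a*(99 + (-10 - C)) = -44*(99 + (-10 - 1*66))/3 = -44*(99 + (-10 - 66))/3 = -44*(99 - 76)/3 = -44/3*23 = -1012/3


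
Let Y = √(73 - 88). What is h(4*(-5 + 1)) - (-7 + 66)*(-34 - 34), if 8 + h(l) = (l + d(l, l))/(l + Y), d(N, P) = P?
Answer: 1085596/271 + 32*I*√15/271 ≈ 4005.9 + 0.45733*I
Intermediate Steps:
Y = I*√15 (Y = √(-15) = I*√15 ≈ 3.873*I)
h(l) = -8 + 2*l/(l + I*√15) (h(l) = -8 + (l + l)/(l + I*√15) = -8 + (2*l)/(l + I*√15) = -8 + 2*l/(l + I*√15))
h(4*(-5 + 1)) - (-7 + 66)*(-34 - 34) = 2*(-12*(-5 + 1) - 4*I*√15)/(4*(-5 + 1) + I*√15) - (-7 + 66)*(-34 - 34) = 2*(-12*(-4) - 4*I*√15)/(4*(-4) + I*√15) - 59*(-68) = 2*(-3*(-16) - 4*I*√15)/(-16 + I*√15) - 1*(-4012) = 2*(48 - 4*I*√15)/(-16 + I*√15) + 4012 = 4012 + 2*(48 - 4*I*√15)/(-16 + I*√15)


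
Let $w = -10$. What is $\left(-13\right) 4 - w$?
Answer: $-42$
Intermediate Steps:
$\left(-13\right) 4 - w = \left(-13\right) 4 - -10 = -52 + 10 = -42$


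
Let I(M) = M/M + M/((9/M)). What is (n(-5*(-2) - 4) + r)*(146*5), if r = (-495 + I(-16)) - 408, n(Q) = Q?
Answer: -5699840/9 ≈ -6.3332e+5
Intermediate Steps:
I(M) = 1 + M²/9 (I(M) = 1 + M*(M/9) = 1 + M²/9)
r = -7862/9 (r = (-495 + (1 + (⅑)*(-16)²)) - 408 = (-495 + (1 + (⅑)*256)) - 408 = (-495 + (1 + 256/9)) - 408 = (-495 + 265/9) - 408 = -4190/9 - 408 = -7862/9 ≈ -873.56)
(n(-5*(-2) - 4) + r)*(146*5) = ((-5*(-2) - 4) - 7862/9)*(146*5) = ((10 - 4) - 7862/9)*730 = (6 - 7862/9)*730 = -7808/9*730 = -5699840/9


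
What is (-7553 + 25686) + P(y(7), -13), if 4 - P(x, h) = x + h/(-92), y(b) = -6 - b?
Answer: 1669787/92 ≈ 18150.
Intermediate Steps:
P(x, h) = 4 - x + h/92 (P(x, h) = 4 - (x + h/(-92)) = 4 - (x + h*(-1/92)) = 4 - (x - h/92) = 4 + (-x + h/92) = 4 - x + h/92)
(-7553 + 25686) + P(y(7), -13) = (-7553 + 25686) + (4 - (-6 - 1*7) + (1/92)*(-13)) = 18133 + (4 - (-6 - 7) - 13/92) = 18133 + (4 - 1*(-13) - 13/92) = 18133 + (4 + 13 - 13/92) = 18133 + 1551/92 = 1669787/92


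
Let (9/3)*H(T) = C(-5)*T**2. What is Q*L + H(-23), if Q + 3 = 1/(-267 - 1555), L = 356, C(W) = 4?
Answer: -991702/2733 ≈ -362.86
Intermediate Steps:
H(T) = 4*T**2/3 (H(T) = (4*T**2)/3 = 4*T**2/3)
Q = -5467/1822 (Q = -3 + 1/(-267 - 1555) = -3 + 1/(-1822) = -3 - 1/1822 = -5467/1822 ≈ -3.0005)
Q*L + H(-23) = -5467/1822*356 + (4/3)*(-23)**2 = -973126/911 + (4/3)*529 = -973126/911 + 2116/3 = -991702/2733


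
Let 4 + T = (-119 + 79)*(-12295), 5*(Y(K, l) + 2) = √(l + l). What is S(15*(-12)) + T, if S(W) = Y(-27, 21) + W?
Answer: 491614 + √42/5 ≈ 4.9162e+5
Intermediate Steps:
Y(K, l) = -2 + √2*√l/5 (Y(K, l) = -2 + √(l + l)/5 = -2 + √(2*l)/5 = -2 + (√2*√l)/5 = -2 + √2*√l/5)
S(W) = -2 + W + √42/5 (S(W) = (-2 + √2*√21/5) + W = (-2 + √42/5) + W = -2 + W + √42/5)
T = 491796 (T = -4 + (-119 + 79)*(-12295) = -4 - 40*(-12295) = -4 + 491800 = 491796)
S(15*(-12)) + T = (-2 + 15*(-12) + √42/5) + 491796 = (-2 - 180 + √42/5) + 491796 = (-182 + √42/5) + 491796 = 491614 + √42/5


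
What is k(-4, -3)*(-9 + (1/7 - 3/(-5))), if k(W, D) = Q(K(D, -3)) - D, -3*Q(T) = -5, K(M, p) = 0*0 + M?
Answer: -578/15 ≈ -38.533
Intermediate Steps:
K(M, p) = M (K(M, p) = 0 + M = M)
Q(T) = 5/3 (Q(T) = -⅓*(-5) = 5/3)
k(W, D) = 5/3 - D
k(-4, -3)*(-9 + (1/7 - 3/(-5))) = (5/3 - 1*(-3))*(-9 + (1/7 - 3/(-5))) = (5/3 + 3)*(-9 + (1*(⅐) - 3*(-⅕))) = 14*(-9 + (⅐ + ⅗))/3 = 14*(-9 + 26/35)/3 = (14/3)*(-289/35) = -578/15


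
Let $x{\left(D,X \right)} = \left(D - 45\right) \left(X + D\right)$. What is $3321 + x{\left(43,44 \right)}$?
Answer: $3147$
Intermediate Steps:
$x{\left(D,X \right)} = \left(-45 + D\right) \left(D + X\right)$
$3321 + x{\left(43,44 \right)} = 3321 + \left(43^{2} - 1935 - 1980 + 43 \cdot 44\right) = 3321 + \left(1849 - 1935 - 1980 + 1892\right) = 3321 - 174 = 3147$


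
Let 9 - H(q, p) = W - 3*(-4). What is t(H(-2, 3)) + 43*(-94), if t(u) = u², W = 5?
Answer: -3978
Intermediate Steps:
H(q, p) = -8 (H(q, p) = 9 - (5 - 3*(-4)) = 9 - (5 + 12) = 9 - 1*17 = 9 - 17 = -8)
t(H(-2, 3)) + 43*(-94) = (-8)² + 43*(-94) = 64 - 4042 = -3978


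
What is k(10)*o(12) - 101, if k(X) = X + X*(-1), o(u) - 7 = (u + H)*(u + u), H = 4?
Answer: -101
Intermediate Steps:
o(u) = 7 + 2*u*(4 + u) (o(u) = 7 + (u + 4)*(u + u) = 7 + (4 + u)*(2*u) = 7 + 2*u*(4 + u))
k(X) = 0 (k(X) = X - X = 0)
k(10)*o(12) - 101 = 0*(7 + 2*12² + 8*12) - 101 = 0*(7 + 2*144 + 96) - 101 = 0*(7 + 288 + 96) - 101 = 0*391 - 101 = 0 - 101 = -101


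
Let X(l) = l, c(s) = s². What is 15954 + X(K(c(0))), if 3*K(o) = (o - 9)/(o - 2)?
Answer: 31911/2 ≈ 15956.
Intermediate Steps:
K(o) = (-9 + o)/(3*(-2 + o)) (K(o) = ((o - 9)/(o - 2))/3 = ((-9 + o)/(-2 + o))/3 = (-9 + o)/(3*(-2 + o)))
15954 + X(K(c(0))) = 15954 + (-9 + 0²)/(3*(-2 + 0²)) = 15954 + (-9 + 0)/(3*(-2 + 0)) = 15954 + (⅓)*(-9)/(-2) = 15954 + (⅓)*(-½)*(-9) = 15954 + 3/2 = 31911/2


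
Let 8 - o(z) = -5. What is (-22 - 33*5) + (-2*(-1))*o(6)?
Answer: -161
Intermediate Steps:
o(z) = 13 (o(z) = 8 - 1*(-5) = 8 + 5 = 13)
(-22 - 33*5) + (-2*(-1))*o(6) = (-22 - 33*5) - 2*(-1)*13 = (-22 - 165) + 2*13 = -187 + 26 = -161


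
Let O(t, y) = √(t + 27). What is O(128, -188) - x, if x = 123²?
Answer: -15129 + √155 ≈ -15117.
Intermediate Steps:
x = 15129
O(t, y) = √(27 + t)
O(128, -188) - x = √(27 + 128) - 1*15129 = √155 - 15129 = -15129 + √155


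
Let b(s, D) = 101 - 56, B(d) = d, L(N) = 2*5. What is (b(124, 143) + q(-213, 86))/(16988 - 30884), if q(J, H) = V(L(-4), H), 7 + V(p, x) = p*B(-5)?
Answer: 1/1158 ≈ 0.00086356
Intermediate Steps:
L(N) = 10
V(p, x) = -7 - 5*p (V(p, x) = -7 + p*(-5) = -7 - 5*p)
b(s, D) = 45
q(J, H) = -57 (q(J, H) = -7 - 5*10 = -7 - 50 = -57)
(b(124, 143) + q(-213, 86))/(16988 - 30884) = (45 - 57)/(16988 - 30884) = -12/(-13896) = -12*(-1/13896) = 1/1158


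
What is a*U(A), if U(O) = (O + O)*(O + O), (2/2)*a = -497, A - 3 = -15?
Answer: -286272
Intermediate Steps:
A = -12 (A = 3 - 15 = -12)
a = -497
U(O) = 4*O**2 (U(O) = (2*O)*(2*O) = 4*O**2)
a*U(A) = -1988*(-12)**2 = -1988*144 = -497*576 = -286272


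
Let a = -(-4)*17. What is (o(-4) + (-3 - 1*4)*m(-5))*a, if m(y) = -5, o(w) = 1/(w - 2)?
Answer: 7106/3 ≈ 2368.7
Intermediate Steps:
o(w) = 1/(-2 + w)
a = 68 (a = -4*(-17) = 68)
(o(-4) + (-3 - 1*4)*m(-5))*a = (1/(-2 - 4) + (-3 - 1*4)*(-5))*68 = (1/(-6) + (-3 - 4)*(-5))*68 = (-⅙ - 7*(-5))*68 = (-⅙ + 35)*68 = (209/6)*68 = 7106/3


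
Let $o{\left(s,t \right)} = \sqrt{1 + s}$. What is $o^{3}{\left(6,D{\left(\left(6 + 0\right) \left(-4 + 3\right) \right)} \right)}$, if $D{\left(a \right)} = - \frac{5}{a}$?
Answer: $7 \sqrt{7} \approx 18.52$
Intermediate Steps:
$o^{3}{\left(6,D{\left(\left(6 + 0\right) \left(-4 + 3\right) \right)} \right)} = \left(\sqrt{1 + 6}\right)^{3} = \left(\sqrt{7}\right)^{3} = 7 \sqrt{7}$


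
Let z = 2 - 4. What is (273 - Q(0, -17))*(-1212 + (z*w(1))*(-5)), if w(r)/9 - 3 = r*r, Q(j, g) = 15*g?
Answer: -449856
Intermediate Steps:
z = -2
w(r) = 27 + 9*r**2 (w(r) = 27 + 9*(r*r) = 27 + 9*r**2)
(273 - Q(0, -17))*(-1212 + (z*w(1))*(-5)) = (273 - 15*(-17))*(-1212 - 2*(27 + 9*1**2)*(-5)) = (273 - 1*(-255))*(-1212 - 2*(27 + 9*1)*(-5)) = (273 + 255)*(-1212 - 2*(27 + 9)*(-5)) = 528*(-1212 - 2*36*(-5)) = 528*(-1212 - 72*(-5)) = 528*(-1212 + 360) = 528*(-852) = -449856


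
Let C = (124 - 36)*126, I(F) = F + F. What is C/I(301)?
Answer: 792/43 ≈ 18.419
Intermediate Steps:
I(F) = 2*F
C = 11088 (C = 88*126 = 11088)
C/I(301) = 11088/((2*301)) = 11088/602 = 11088*(1/602) = 792/43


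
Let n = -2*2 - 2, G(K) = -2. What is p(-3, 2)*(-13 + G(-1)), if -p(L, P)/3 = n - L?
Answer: -135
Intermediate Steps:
n = -6 (n = -4 - 2 = -6)
p(L, P) = 18 + 3*L (p(L, P) = -3*(-6 - L) = 18 + 3*L)
p(-3, 2)*(-13 + G(-1)) = (18 + 3*(-3))*(-13 - 2) = (18 - 9)*(-15) = 9*(-15) = -135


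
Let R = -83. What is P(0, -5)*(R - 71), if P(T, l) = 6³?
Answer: -33264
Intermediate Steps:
P(T, l) = 216
P(0, -5)*(R - 71) = 216*(-83 - 71) = 216*(-154) = -33264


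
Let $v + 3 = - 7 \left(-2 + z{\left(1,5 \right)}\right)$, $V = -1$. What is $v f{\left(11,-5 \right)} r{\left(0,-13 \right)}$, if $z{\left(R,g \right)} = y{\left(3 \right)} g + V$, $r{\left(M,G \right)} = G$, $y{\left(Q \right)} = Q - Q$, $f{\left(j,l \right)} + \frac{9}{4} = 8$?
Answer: $- \frac{2691}{2} \approx -1345.5$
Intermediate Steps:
$f{\left(j,l \right)} = \frac{23}{4}$ ($f{\left(j,l \right)} = - \frac{9}{4} + 8 = \frac{23}{4}$)
$y{\left(Q \right)} = 0$
$z{\left(R,g \right)} = -1$ ($z{\left(R,g \right)} = 0 g - 1 = 0 - 1 = -1$)
$v = 18$ ($v = -3 - 7 \left(-2 - 1\right) = -3 - -21 = -3 + 21 = 18$)
$v f{\left(11,-5 \right)} r{\left(0,-13 \right)} = 18 \cdot \frac{23}{4} \left(-13\right) = \frac{207}{2} \left(-13\right) = - \frac{2691}{2}$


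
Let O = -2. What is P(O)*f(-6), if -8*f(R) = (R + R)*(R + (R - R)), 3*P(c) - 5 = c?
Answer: -9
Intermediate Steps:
P(c) = 5/3 + c/3
f(R) = -R**2/4 (f(R) = -(R + R)*(R + (R - R))/8 = -2*R*(R + 0)/8 = -2*R*R/8 = -R**2/4)
P(O)*f(-6) = (5/3 + (1/3)*(-2))*(-1/4*(-6)**2) = (5/3 - 2/3)*(-1/4*36) = 1*(-9) = -9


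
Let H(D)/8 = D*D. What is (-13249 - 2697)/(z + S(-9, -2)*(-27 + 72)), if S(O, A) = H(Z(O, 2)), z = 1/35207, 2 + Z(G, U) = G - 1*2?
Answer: -561410822/2141993881 ≈ -0.26210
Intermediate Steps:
Z(G, U) = -4 + G (Z(G, U) = -2 + (G - 1*2) = -2 + (G - 2) = -2 + (-2 + G) = -4 + G)
z = 1/35207 ≈ 2.8403e-5
H(D) = 8*D² (H(D) = 8*(D*D) = 8*D²)
S(O, A) = 8*(-4 + O)²
(-13249 - 2697)/(z + S(-9, -2)*(-27 + 72)) = (-13249 - 2697)/(1/35207 + (8*(-4 - 9)²)*(-27 + 72)) = -15946/(1/35207 + (8*(-13)²)*45) = -15946/(1/35207 + (8*169)*45) = -15946/(1/35207 + 1352*45) = -15946/(1/35207 + 60840) = -15946/2141993881/35207 = -15946*35207/2141993881 = -561410822/2141993881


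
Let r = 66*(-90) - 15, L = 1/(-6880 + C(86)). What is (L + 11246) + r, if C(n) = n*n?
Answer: 2730157/516 ≈ 5291.0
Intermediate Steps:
C(n) = n²
L = 1/516 (L = 1/(-6880 + 86²) = 1/(-6880 + 7396) = 1/516 ≈ 0.0019380)
r = -5955 (r = -5940 - 15 = -5955)
(L + 11246) + r = (1/516 + 11246) - 5955 = 5802937/516 - 5955 = 2730157/516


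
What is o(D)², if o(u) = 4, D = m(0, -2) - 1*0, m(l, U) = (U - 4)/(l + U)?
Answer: 16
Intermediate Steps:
m(l, U) = (-4 + U)/(U + l)
D = 3 (D = (-4 - 2)/(-2 + 0) - 1*0 = -6/(-2) + 0 = -½*(-6) + 0 = 3 + 0 = 3)
o(D)² = 4² = 16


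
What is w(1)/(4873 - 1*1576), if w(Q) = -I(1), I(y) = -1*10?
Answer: 10/3297 ≈ 0.0030331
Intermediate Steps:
I(y) = -10
w(Q) = 10 (w(Q) = -1*(-10) = 10)
w(1)/(4873 - 1*1576) = 10/(4873 - 1*1576) = 10/(4873 - 1576) = 10/3297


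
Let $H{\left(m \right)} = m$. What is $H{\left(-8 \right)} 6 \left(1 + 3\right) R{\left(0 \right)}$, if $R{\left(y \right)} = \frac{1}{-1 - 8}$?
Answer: $\frac{64}{3} \approx 21.333$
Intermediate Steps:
$R{\left(y \right)} = - \frac{1}{9}$ ($R{\left(y \right)} = \frac{1}{-9} = - \frac{1}{9}$)
$H{\left(-8 \right)} 6 \left(1 + 3\right) R{\left(0 \right)} = - 8 \cdot 6 \left(1 + 3\right) \left(- \frac{1}{9}\right) = - 8 \cdot 6 \cdot 4 \left(- \frac{1}{9}\right) = \left(-8\right) 24 \left(- \frac{1}{9}\right) = \left(-192\right) \left(- \frac{1}{9}\right) = \frac{64}{3}$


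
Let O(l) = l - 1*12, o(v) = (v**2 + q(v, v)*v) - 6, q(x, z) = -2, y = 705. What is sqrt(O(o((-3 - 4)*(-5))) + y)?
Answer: sqrt(1842) ≈ 42.919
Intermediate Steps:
o(v) = -6 + v**2 - 2*v (o(v) = (v**2 - 2*v) - 6 = -6 + v**2 - 2*v)
O(l) = -12 + l (O(l) = l - 12 = -12 + l)
sqrt(O(o((-3 - 4)*(-5))) + y) = sqrt((-12 + (-6 + ((-3 - 4)*(-5))**2 - 2*(-3 - 4)*(-5))) + 705) = sqrt((-12 + (-6 + (-7*(-5))**2 - (-14)*(-5))) + 705) = sqrt((-12 + (-6 + 35**2 - 2*35)) + 705) = sqrt((-12 + (-6 + 1225 - 70)) + 705) = sqrt((-12 + 1149) + 705) = sqrt(1137 + 705) = sqrt(1842)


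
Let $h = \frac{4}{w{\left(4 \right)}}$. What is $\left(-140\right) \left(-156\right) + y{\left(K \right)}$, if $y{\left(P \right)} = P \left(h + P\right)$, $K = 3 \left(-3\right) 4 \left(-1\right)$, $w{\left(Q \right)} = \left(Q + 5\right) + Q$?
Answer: $\frac{300912}{13} \approx 23147.0$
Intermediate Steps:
$w{\left(Q \right)} = 5 + 2 Q$ ($w{\left(Q \right)} = \left(5 + Q\right) + Q = 5 + 2 Q$)
$h = \frac{4}{13}$ ($h = \frac{4}{5 + 2 \cdot 4} = \frac{4}{5 + 8} = \frac{4}{13} \approx 0.30769$)
$K = 36$ ($K = \left(-9\right) \left(-4\right) = 36$)
$y{\left(P \right)} = P \left(\frac{4}{13} + P\right)$
$\left(-140\right) \left(-156\right) + y{\left(K \right)} = \left(-140\right) \left(-156\right) + \frac{1}{13} \cdot 36 \left(4 + 13 \cdot 36\right) = 21840 + \frac{1}{13} \cdot 36 \left(4 + 468\right) = 21840 + \frac{1}{13} \cdot 36 \cdot 472 = 21840 + \frac{16992}{13} = \frac{300912}{13}$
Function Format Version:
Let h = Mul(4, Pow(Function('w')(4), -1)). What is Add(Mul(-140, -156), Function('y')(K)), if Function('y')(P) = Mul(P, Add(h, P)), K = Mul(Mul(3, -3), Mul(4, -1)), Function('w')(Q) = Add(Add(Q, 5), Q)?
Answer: Rational(300912, 13) ≈ 23147.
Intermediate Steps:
Function('w')(Q) = Add(5, Mul(2, Q)) (Function('w')(Q) = Add(Add(5, Q), Q) = Add(5, Mul(2, Q)))
h = Rational(4, 13) (h = Mul(4, Pow(Add(5, Mul(2, 4)), -1)) = Mul(4, Pow(Add(5, 8), -1)) = Mul(4, Pow(13, -1)) = Mul(4, Rational(1, 13)) = Rational(4, 13) ≈ 0.30769)
K = 36 (K = Mul(-9, -4) = 36)
Function('y')(P) = Mul(P, Add(Rational(4, 13), P))
Add(Mul(-140, -156), Function('y')(K)) = Add(Mul(-140, -156), Mul(Rational(1, 13), 36, Add(4, Mul(13, 36)))) = Add(21840, Mul(Rational(1, 13), 36, Add(4, 468))) = Add(21840, Mul(Rational(1, 13), 36, 472)) = Add(21840, Rational(16992, 13)) = Rational(300912, 13)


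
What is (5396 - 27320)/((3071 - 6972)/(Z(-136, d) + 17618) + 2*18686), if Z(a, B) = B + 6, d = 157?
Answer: -389830644/664507631 ≈ -0.58665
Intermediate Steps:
Z(a, B) = 6 + B
(5396 - 27320)/((3071 - 6972)/(Z(-136, d) + 17618) + 2*18686) = (5396 - 27320)/((3071 - 6972)/((6 + 157) + 17618) + 2*18686) = -21924/(-3901/(163 + 17618) + 37372) = -21924/(-3901/17781 + 37372) = -21924/664507631/17781 = -21924*17781/664507631 = -389830644/664507631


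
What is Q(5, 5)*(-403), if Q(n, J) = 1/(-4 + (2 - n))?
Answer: 403/7 ≈ 57.571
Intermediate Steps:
Q(n, J) = 1/(-2 - n)
Q(5, 5)*(-403) = -1/(2 + 5)*(-403) = -1/7*(-403) = -1*⅐*(-403) = -⅐*(-403) = 403/7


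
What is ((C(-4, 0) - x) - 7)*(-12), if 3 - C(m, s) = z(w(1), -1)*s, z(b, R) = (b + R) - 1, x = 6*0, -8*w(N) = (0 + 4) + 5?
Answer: 48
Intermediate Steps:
w(N) = -9/8 (w(N) = -((0 + 4) + 5)/8 = -(4 + 5)/8 = -⅛*9 = -9/8)
x = 0
z(b, R) = -1 + R + b (z(b, R) = (R + b) - 1 = -1 + R + b)
C(m, s) = 3 + 25*s/8 (C(m, s) = 3 - (-1 - 1 - 9/8)*s = 3 - (-25)*s/8 = 3 + 25*s/8)
((C(-4, 0) - x) - 7)*(-12) = (((3 + (25/8)*0) - 1*0) - 7)*(-12) = (((3 + 0) + 0) - 7)*(-12) = ((3 + 0) - 7)*(-12) = (3 - 7)*(-12) = -4*(-12) = 48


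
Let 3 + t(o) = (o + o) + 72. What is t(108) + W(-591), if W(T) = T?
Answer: -306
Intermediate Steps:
t(o) = 69 + 2*o (t(o) = -3 + ((o + o) + 72) = -3 + (2*o + 72) = -3 + (72 + 2*o) = 69 + 2*o)
t(108) + W(-591) = (69 + 2*108) - 591 = (69 + 216) - 591 = 285 - 591 = -306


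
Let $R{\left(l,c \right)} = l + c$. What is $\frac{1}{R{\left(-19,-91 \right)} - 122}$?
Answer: $- \frac{1}{232} \approx -0.0043103$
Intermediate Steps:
$R{\left(l,c \right)} = c + l$
$\frac{1}{R{\left(-19,-91 \right)} - 122} = \frac{1}{\left(-91 - 19\right) - 122} = \frac{1}{-110 - 122} = \frac{1}{-232} = - \frac{1}{232}$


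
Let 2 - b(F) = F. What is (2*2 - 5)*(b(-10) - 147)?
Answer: 135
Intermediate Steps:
b(F) = 2 - F
(2*2 - 5)*(b(-10) - 147) = (2*2 - 5)*((2 - 1*(-10)) - 147) = (4 - 5)*((2 + 10) - 147) = -(12 - 147) = -1*(-135) = 135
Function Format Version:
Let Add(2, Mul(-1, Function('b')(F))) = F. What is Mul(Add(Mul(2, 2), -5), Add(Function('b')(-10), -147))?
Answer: 135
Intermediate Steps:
Function('b')(F) = Add(2, Mul(-1, F))
Mul(Add(Mul(2, 2), -5), Add(Function('b')(-10), -147)) = Mul(Add(Mul(2, 2), -5), Add(Add(2, Mul(-1, -10)), -147)) = Mul(Add(4, -5), Add(Add(2, 10), -147)) = Mul(-1, Add(12, -147)) = Mul(-1, -135) = 135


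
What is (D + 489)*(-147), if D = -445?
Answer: -6468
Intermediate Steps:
(D + 489)*(-147) = (-445 + 489)*(-147) = 44*(-147) = -6468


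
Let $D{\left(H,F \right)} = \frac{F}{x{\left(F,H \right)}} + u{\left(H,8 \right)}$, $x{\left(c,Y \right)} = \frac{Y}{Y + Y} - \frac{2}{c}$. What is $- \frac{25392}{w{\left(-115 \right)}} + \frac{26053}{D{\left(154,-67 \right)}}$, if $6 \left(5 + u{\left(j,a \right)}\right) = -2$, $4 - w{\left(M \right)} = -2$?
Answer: $- \frac{124341529}{28070} \approx -4429.7$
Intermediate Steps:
$w{\left(M \right)} = 6$ ($w{\left(M \right)} = 4 - -2 = 4 + 2 = 6$)
$u{\left(j,a \right)} = - \frac{16}{3}$ ($u{\left(j,a \right)} = -5 + \frac{1}{6} \left(-2\right) = -5 - \frac{1}{3} = - \frac{16}{3}$)
$x{\left(c,Y \right)} = \frac{1}{2} - \frac{2}{c}$ ($x{\left(c,Y \right)} = \frac{Y}{2 Y} - \frac{2}{c} = Y \frac{1}{2 Y} - \frac{2}{c} = \frac{1}{2} - \frac{2}{c}$)
$D{\left(H,F \right)} = - \frac{16}{3} + \frac{2 F^{2}}{-4 + F}$ ($D{\left(H,F \right)} = \frac{F}{\frac{1}{2} \frac{1}{F} \left(-4 + F\right)} - \frac{16}{3} = F \frac{2 F}{-4 + F} - \frac{16}{3} = \frac{2 F^{2}}{-4 + F} - \frac{16}{3} = - \frac{16}{3} + \frac{2 F^{2}}{-4 + F}$)
$- \frac{25392}{w{\left(-115 \right)}} + \frac{26053}{D{\left(154,-67 \right)}} = - \frac{25392}{6} + \frac{26053}{\frac{2}{3} \frac{1}{-4 - 67} \left(32 - -536 + 3 \left(-67\right)^{2}\right)} = \left(-25392\right) \frac{1}{6} + \frac{26053}{\frac{2}{3} \frac{1}{-71} \left(32 + 536 + 3 \cdot 4489\right)} = -4232 + \frac{26053}{\frac{2}{3} \left(- \frac{1}{71}\right) \left(32 + 536 + 13467\right)} = -4232 + \frac{26053}{\frac{2}{3} \left(- \frac{1}{71}\right) 14035} = -4232 + \frac{26053}{- \frac{28070}{213}} = -4232 + 26053 \left(- \frac{213}{28070}\right) = -4232 - \frac{5549289}{28070} = - \frac{124341529}{28070}$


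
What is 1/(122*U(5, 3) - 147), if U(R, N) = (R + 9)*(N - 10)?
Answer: -1/12103 ≈ -8.2624e-5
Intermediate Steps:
U(R, N) = (-10 + N)*(9 + R) (U(R, N) = (9 + R)*(-10 + N) = (-10 + N)*(9 + R))
1/(122*U(5, 3) - 147) = 1/(122*(-90 - 10*5 + 9*3 + 3*5) - 147) = 1/(122*(-90 - 50 + 27 + 15) - 147) = 1/(122*(-98) - 147) = 1/(-11956 - 147) = 1/(-12103) = -1/12103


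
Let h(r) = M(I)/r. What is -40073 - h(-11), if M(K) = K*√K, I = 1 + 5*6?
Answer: -40073 + 31*√31/11 ≈ -40057.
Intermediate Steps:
I = 31 (I = 1 + 30 = 31)
M(K) = K^(3/2)
h(r) = 31*√31/r (h(r) = 31^(3/2)/r = (31*√31)/r = 31*√31/r)
-40073 - h(-11) = -40073 - 31*√31/(-11) = -40073 - 31*√31*(-1)/11 = -40073 - (-31)*√31/11 = -40073 + 31*√31/11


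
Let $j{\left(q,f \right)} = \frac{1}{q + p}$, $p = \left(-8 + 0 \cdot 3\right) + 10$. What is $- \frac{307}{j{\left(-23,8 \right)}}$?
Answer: $6447$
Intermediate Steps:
$p = 2$ ($p = \left(-8 + 0\right) + 10 = -8 + 10 = 2$)
$j{\left(q,f \right)} = \frac{1}{2 + q}$ ($j{\left(q,f \right)} = \frac{1}{q + 2} = \frac{1}{2 + q}$)
$- \frac{307}{j{\left(-23,8 \right)}} = - \frac{307}{\frac{1}{2 - 23}} = - \frac{307}{\frac{1}{-21}} = - \frac{307}{- \frac{1}{21}} = - 307 \left(-21\right) = \left(-1\right) \left(-6447\right) = 6447$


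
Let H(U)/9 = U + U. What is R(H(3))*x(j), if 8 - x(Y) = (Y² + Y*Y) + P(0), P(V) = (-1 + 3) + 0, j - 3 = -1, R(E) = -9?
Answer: 18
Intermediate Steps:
H(U) = 18*U (H(U) = 9*(U + U) = 9*(2*U) = 18*U)
j = 2 (j = 3 - 1 = 2)
P(V) = 2 (P(V) = 2 + 0 = 2)
x(Y) = 6 - 2*Y² (x(Y) = 8 - ((Y² + Y*Y) + 2) = 8 - ((Y² + Y²) + 2) = 8 - (2*Y² + 2) = 8 - (2 + 2*Y²) = 8 + (-2 - 2*Y²) = 6 - 2*Y²)
R(H(3))*x(j) = -9*(6 - 2*2²) = -9*(6 - 2*4) = -9*(6 - 8) = -9*(-2) = 18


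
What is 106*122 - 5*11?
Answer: 12877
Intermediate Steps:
106*122 - 5*11 = 12932 - 55 = 12877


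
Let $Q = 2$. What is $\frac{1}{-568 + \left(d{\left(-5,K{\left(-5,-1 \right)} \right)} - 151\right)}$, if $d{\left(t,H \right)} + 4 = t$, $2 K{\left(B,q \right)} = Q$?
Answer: $- \frac{1}{728} \approx -0.0013736$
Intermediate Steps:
$K{\left(B,q \right)} = 1$ ($K{\left(B,q \right)} = \frac{1}{2} \cdot 2 = 1$)
$d{\left(t,H \right)} = -4 + t$
$\frac{1}{-568 + \left(d{\left(-5,K{\left(-5,-1 \right)} \right)} - 151\right)} = \frac{1}{-568 - 160} = \frac{1}{-728} = - \frac{1}{728}$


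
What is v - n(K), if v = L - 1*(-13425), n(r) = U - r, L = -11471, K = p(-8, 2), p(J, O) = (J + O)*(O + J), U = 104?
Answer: 1886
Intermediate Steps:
p(J, O) = (J + O)² (p(J, O) = (J + O)*(J + O) = (J + O)²)
K = 36 (K = (-8 + 2)² = (-6)² = 36)
n(r) = 104 - r
v = 1954 (v = -11471 - 1*(-13425) = -11471 + 13425 = 1954)
v - n(K) = 1954 - (104 - 1*36) = 1954 - (104 - 36) = 1954 - 1*68 = 1954 - 68 = 1886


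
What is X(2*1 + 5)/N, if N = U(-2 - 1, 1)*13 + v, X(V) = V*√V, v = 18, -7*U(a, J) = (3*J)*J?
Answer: 49*√7/87 ≈ 1.4901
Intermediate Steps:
U(a, J) = -3*J²/7 (U(a, J) = -3*J*J/7 = -3*J²/7)
X(V) = V^(3/2)
N = 87/7 (N = -3/7*1²*13 + 18 = -3/7*1*13 + 18 = -3/7*13 + 18 = -39/7 + 18 = 87/7 ≈ 12.429)
X(2*1 + 5)/N = (2*1 + 5)^(3/2)/(87/7) = (2 + 5)^(3/2)*(7/87) = 7^(3/2)*(7/87) = (7*√7)*(7/87) = 49*√7/87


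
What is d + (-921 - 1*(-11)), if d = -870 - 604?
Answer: -2384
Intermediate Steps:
d = -1474
d + (-921 - 1*(-11)) = -1474 + (-921 - 1*(-11)) = -1474 + (-921 + 11) = -1474 - 910 = -2384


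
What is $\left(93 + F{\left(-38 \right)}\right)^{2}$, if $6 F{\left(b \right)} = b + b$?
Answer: $\frac{58081}{9} \approx 6453.4$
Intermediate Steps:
$F{\left(b \right)} = \frac{b}{3}$ ($F{\left(b \right)} = \frac{b + b}{6} = \frac{2 b}{6} = \frac{b}{3}$)
$\left(93 + F{\left(-38 \right)}\right)^{2} = \left(93 + \frac{1}{3} \left(-38\right)\right)^{2} = \left(93 - \frac{38}{3}\right)^{2} = \left(\frac{241}{3}\right)^{2} = \frac{58081}{9}$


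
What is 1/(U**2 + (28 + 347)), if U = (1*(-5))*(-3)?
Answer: 1/600 ≈ 0.0016667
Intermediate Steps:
U = 15 (U = -5*(-3) = 15)
1/(U**2 + (28 + 347)) = 1/(15**2 + (28 + 347)) = 1/(225 + 375) = 1/600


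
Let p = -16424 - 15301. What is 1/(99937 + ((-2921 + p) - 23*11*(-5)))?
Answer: 1/66556 ≈ 1.5025e-5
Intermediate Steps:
p = -31725
1/(99937 + ((-2921 + p) - 23*11*(-5))) = 1/(99937 + ((-2921 - 31725) - 23*11*(-5))) = 1/(99937 + (-34646 - 253*(-5))) = 1/(99937 + (-34646 + 1265)) = 1/(99937 - 33381) = 1/66556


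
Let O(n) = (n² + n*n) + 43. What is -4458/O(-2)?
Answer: -1486/17 ≈ -87.412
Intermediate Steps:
O(n) = 43 + 2*n² (O(n) = (n² + n²) + 43 = 2*n² + 43 = 43 + 2*n²)
-4458/O(-2) = -4458/(43 + 2*(-2)²) = -4458/(43 + 2*4) = -4458/(43 + 8) = -4458/51 = -4458*1/51 = -1486/17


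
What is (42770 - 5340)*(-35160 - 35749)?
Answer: -2654123870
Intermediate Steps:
(42770 - 5340)*(-35160 - 35749) = 37430*(-70909) = -2654123870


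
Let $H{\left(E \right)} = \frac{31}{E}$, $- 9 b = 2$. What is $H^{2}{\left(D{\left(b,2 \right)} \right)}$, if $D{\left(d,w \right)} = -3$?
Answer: $\frac{961}{9} \approx 106.78$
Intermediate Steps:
$b = - \frac{2}{9}$ ($b = \left(- \frac{1}{9}\right) 2 = - \frac{2}{9} \approx -0.22222$)
$H^{2}{\left(D{\left(b,2 \right)} \right)} = \left(\frac{31}{-3}\right)^{2} = \left(31 \left(- \frac{1}{3}\right)\right)^{2} = \left(- \frac{31}{3}\right)^{2} = \frac{961}{9}$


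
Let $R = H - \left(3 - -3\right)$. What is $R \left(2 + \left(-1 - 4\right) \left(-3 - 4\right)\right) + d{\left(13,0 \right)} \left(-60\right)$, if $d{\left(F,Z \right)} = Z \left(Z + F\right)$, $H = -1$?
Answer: $-259$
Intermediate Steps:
$d{\left(F,Z \right)} = Z \left(F + Z\right)$
$R = -7$ ($R = -1 - \left(3 - -3\right) = -1 - \left(3 + 3\right) = -1 - 6 = -7$)
$R \left(2 + \left(-1 - 4\right) \left(-3 - 4\right)\right) + d{\left(13,0 \right)} \left(-60\right) = - 7 \left(2 + \left(-1 - 4\right) \left(-3 - 4\right)\right) + 0 \left(13 + 0\right) \left(-60\right) = - 7 \left(2 - -35\right) + 0 \cdot 13 \left(-60\right) = - 7 \left(2 + 35\right) + 0 \left(-60\right) = \left(-7\right) 37 + 0 = -259 + 0 = -259$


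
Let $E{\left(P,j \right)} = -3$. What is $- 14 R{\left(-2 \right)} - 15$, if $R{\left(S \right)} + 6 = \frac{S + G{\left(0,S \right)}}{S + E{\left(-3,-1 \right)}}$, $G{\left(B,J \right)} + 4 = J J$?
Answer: $\frac{317}{5} \approx 63.4$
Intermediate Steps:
$G{\left(B,J \right)} = -4 + J^{2}$ ($G{\left(B,J \right)} = -4 + J J = -4 + J^{2}$)
$R{\left(S \right)} = -6 + \frac{-4 + S + S^{2}}{-3 + S}$ ($R{\left(S \right)} = -6 + \frac{S + \left(-4 + S^{2}\right)}{S - 3} = -6 + \frac{-4 + S + S^{2}}{-3 + S}$)
$- 14 R{\left(-2 \right)} - 15 = - 14 \frac{14 + \left(-2\right)^{2} - -10}{-3 - 2} - 15 = - 14 \frac{14 + 4 + 10}{-5} - 15 = - 14 \left(\left(- \frac{1}{5}\right) 28\right) - 15 = \left(-14\right) \left(- \frac{28}{5}\right) - 15 = \frac{392}{5} - 15 = \frac{317}{5}$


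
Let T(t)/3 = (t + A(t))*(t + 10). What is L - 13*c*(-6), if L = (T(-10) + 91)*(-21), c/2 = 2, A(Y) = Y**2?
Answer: -1599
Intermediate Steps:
c = 4 (c = 2*2 = 4)
T(t) = 3*(10 + t)*(t + t**2) (T(t) = 3*((t + t**2)*(t + 10)) = 3*((t + t**2)*(10 + t)) = 3*((10 + t)*(t + t**2)) = 3*(10 + t)*(t + t**2))
L = -1911 (L = (3*(-10)*(10 + (-10)**2 + 11*(-10)) + 91)*(-21) = (3*(-10)*(10 + 100 - 110) + 91)*(-21) = (3*(-10)*0 + 91)*(-21) = (0 + 91)*(-21) = 91*(-21) = -1911)
L - 13*c*(-6) = -1911 - 13*4*(-6) = -1911 - 52*(-6) = -1911 + 312 = -1599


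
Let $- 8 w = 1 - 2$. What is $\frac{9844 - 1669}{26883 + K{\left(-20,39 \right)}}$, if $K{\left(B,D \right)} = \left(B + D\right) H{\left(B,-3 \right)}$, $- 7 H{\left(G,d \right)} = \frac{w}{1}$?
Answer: $\frac{457800}{1505429} \approx 0.3041$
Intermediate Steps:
$w = \frac{1}{8}$ ($w = - \frac{1 - 2}{8} = \left(- \frac{1}{8}\right) \left(-1\right) = \frac{1}{8} \approx 0.125$)
$H{\left(G,d \right)} = - \frac{1}{56}$ ($H{\left(G,d \right)} = - \frac{\frac{1}{8} \cdot 1^{-1}}{7} = - \frac{\frac{1}{8} \cdot 1}{7} = \left(- \frac{1}{7}\right) \frac{1}{8} = - \frac{1}{56}$)
$K{\left(B,D \right)} = - \frac{B}{56} - \frac{D}{56}$ ($K{\left(B,D \right)} = \left(B + D\right) \left(- \frac{1}{56}\right) = - \frac{B}{56} - \frac{D}{56}$)
$\frac{9844 - 1669}{26883 + K{\left(-20,39 \right)}} = \frac{9844 - 1669}{26883 - \frac{19}{56}} = \frac{8175}{26883 + \left(\frac{5}{14} - \frac{39}{56}\right)} = \frac{8175}{26883 - \frac{19}{56}} = \frac{8175}{\frac{1505429}{56}} = 8175 \cdot \frac{56}{1505429} = \frac{457800}{1505429}$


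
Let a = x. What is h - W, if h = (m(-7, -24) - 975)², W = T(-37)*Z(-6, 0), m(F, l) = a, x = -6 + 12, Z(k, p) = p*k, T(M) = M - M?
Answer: 938961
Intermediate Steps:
T(M) = 0
Z(k, p) = k*p
x = 6
a = 6
m(F, l) = 6
W = 0 (W = 0*(-6*0) = 0*0 = 0)
h = 938961 (h = (6 - 975)² = (-969)² = 938961)
h - W = 938961 - 1*0 = 938961 + 0 = 938961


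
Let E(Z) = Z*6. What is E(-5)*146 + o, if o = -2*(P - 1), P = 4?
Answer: -4386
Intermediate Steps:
o = -6 (o = -2*(4 - 1) = -2*3 = -6)
E(Z) = 6*Z
E(-5)*146 + o = (6*(-5))*146 - 6 = -30*146 - 6 = -4380 - 6 = -4386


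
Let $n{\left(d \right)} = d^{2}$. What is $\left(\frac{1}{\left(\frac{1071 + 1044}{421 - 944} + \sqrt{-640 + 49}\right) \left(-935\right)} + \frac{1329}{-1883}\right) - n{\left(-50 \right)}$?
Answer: $- \frac{48761646909484555}{19499153906848} + \frac{273529 i \sqrt{591}}{155330487840} \approx -2500.7 + 4.281 \cdot 10^{-5} i$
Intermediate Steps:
$\left(\frac{1}{\left(\frac{1071 + 1044}{421 - 944} + \sqrt{-640 + 49}\right) \left(-935\right)} + \frac{1329}{-1883}\right) - n{\left(-50 \right)} = \left(\frac{1}{\left(\frac{1071 + 1044}{421 - 944} + \sqrt{-640 + 49}\right) \left(-935\right)} + \frac{1329}{-1883}\right) - \left(-50\right)^{2} = \left(\frac{1}{\frac{2115}{-523} + \sqrt{-591}} \left(- \frac{1}{935}\right) + 1329 \left(- \frac{1}{1883}\right)\right) - 2500 = \left(\frac{1}{2115 \left(- \frac{1}{523}\right) + i \sqrt{591}} \left(- \frac{1}{935}\right) - \frac{1329}{1883}\right) - 2500 = \left(\frac{1}{- \frac{2115}{523} + i \sqrt{591}} \left(- \frac{1}{935}\right) - \frac{1329}{1883}\right) - 2500 = \left(- \frac{1}{935 \left(- \frac{2115}{523} + i \sqrt{591}\right)} - \frac{1329}{1883}\right) - 2500 = \left(- \frac{1329}{1883} - \frac{1}{935 \left(- \frac{2115}{523} + i \sqrt{591}\right)}\right) - 2500 = - \frac{4708829}{1883} - \frac{1}{935 \left(- \frac{2115}{523} + i \sqrt{591}\right)}$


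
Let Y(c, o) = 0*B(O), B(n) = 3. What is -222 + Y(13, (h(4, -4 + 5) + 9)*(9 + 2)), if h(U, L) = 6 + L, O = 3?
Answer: -222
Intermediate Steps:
Y(c, o) = 0 (Y(c, o) = 0*3 = 0)
-222 + Y(13, (h(4, -4 + 5) + 9)*(9 + 2)) = -222 + 0 = -222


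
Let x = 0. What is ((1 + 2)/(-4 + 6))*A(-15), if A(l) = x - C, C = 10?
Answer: -15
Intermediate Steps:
A(l) = -10 (A(l) = 0 - 1*10 = 0 - 10 = -10)
((1 + 2)/(-4 + 6))*A(-15) = ((1 + 2)/(-4 + 6))*(-10) = (3/2)*(-10) = -15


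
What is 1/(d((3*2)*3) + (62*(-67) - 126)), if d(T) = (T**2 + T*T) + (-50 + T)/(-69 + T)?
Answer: -51/185200 ≈ -0.00027538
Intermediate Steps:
d(T) = 2*T**2 + (-50 + T)/(-69 + T) (d(T) = (T**2 + T**2) + (-50 + T)/(-69 + T) = 2*T**2 + (-50 + T)/(-69 + T))
1/(d((3*2)*3) + (62*(-67) - 126)) = 1/((-50 + (3*2)*3 - 138*((3*2)*3)**2 + 2*((3*2)*3)**3)/(-69 + (3*2)*3) + (62*(-67) - 126)) = 1/((-50 + 6*3 - 138*(6*3)**2 + 2*(6*3)**3)/(-69 + 6*3) + (-4154 - 126)) = 1/((-50 + 18 - 138*18**2 + 2*18**3)/(-69 + 18) - 4280) = 1/((-50 + 18 - 138*324 + 2*5832)/(-51) - 4280) = 1/(-(-50 + 18 - 44712 + 11664)/51 - 4280) = 1/(-1/51*(-33080) - 4280) = 1/(33080/51 - 4280) = 1/(-185200/51) = -51/185200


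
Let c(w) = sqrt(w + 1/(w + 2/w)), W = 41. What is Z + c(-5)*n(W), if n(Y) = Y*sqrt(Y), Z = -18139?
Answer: -18139 + 82*I*sqrt(4305)/9 ≈ -18139.0 + 597.8*I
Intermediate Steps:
n(Y) = Y**(3/2)
Z + c(-5)*n(W) = -18139 + sqrt(-5*(3 + (-5)**2)/(2 + (-5)**2))*41**(3/2) = -18139 + sqrt(-5*(3 + 25)/(2 + 25))*(41*sqrt(41)) = -18139 + sqrt(-5*28/27)*(41*sqrt(41)) = -18139 + sqrt(-5*1/27*28)*(41*sqrt(41)) = -18139 + sqrt(-140/27)*(41*sqrt(41)) = -18139 + (2*I*sqrt(105)/9)*(41*sqrt(41)) = -18139 + 82*I*sqrt(4305)/9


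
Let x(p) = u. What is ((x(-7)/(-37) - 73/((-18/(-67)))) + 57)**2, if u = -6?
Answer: 20419552609/443556 ≈ 46036.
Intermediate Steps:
x(p) = -6
((x(-7)/(-37) - 73/((-18/(-67)))) + 57)**2 = ((-6/(-37) - 73/((-18/(-67)))) + 57)**2 = ((-6*(-1/37) - 73/((-18*(-1/67)))) + 57)**2 = ((6/37 - 73/18/67) + 57)**2 = ((6/37 - 73*67/18) + 57)**2 = ((6/37 - 4891/18) + 57)**2 = (-180859/666 + 57)**2 = (-142897/666)**2 = 20419552609/443556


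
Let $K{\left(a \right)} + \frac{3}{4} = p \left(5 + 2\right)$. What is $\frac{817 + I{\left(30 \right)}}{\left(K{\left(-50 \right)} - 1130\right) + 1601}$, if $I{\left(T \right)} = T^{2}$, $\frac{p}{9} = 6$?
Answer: $\frac{6868}{3393} \approx 2.0242$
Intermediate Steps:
$p = 54$ ($p = 9 \cdot 6 = 54$)
$K{\left(a \right)} = \frac{1509}{4}$ ($K{\left(a \right)} = - \frac{3}{4} + 54 \left(5 + 2\right) = - \frac{3}{4} + 54 \cdot 7 = - \frac{3}{4} + 378 = \frac{1509}{4}$)
$\frac{817 + I{\left(30 \right)}}{\left(K{\left(-50 \right)} - 1130\right) + 1601} = \frac{817 + 30^{2}}{\left(\frac{1509}{4} - 1130\right) + 1601} = \frac{817 + 900}{- \frac{3011}{4} + 1601} = \frac{1717}{\frac{3393}{4}} = 1717 \cdot \frac{4}{3393} = \frac{6868}{3393}$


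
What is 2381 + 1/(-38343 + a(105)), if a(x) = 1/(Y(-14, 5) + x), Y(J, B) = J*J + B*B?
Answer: 29762063951/12499817 ≈ 2381.0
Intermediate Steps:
Y(J, B) = B² + J² (Y(J, B) = J² + B² = B² + J²)
a(x) = 1/(221 + x) (a(x) = 1/((5² + (-14)²) + x) = 1/((25 + 196) + x) = 1/(221 + x))
2381 + 1/(-38343 + a(105)) = 2381 + 1/(-38343 + 1/(221 + 105)) = 2381 + 1/(-38343 + 1/326) = 2381 + 1/(-12499817/326) = 2381 - 326/12499817 = 29762063951/12499817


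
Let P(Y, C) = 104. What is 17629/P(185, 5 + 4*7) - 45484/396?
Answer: 562687/10296 ≈ 54.651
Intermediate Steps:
17629/P(185, 5 + 4*7) - 45484/396 = 17629/104 - 45484/396 = 17629*(1/104) - 45484*1/396 = 17629/104 - 11371/99 = 562687/10296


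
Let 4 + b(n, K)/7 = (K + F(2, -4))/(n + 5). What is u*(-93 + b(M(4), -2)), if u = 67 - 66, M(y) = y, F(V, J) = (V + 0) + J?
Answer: -1117/9 ≈ -124.11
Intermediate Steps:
F(V, J) = J + V (F(V, J) = V + J = J + V)
b(n, K) = -28 + 7*(-2 + K)/(5 + n) (b(n, K) = -28 + 7*((K + (-4 + 2))/(n + 5)) = -28 + 7*((K - 2)/(5 + n)) = -28 + 7*((-2 + K)/(5 + n)) = -28 + 7*(-2 + K)/(5 + n))
u = 1
u*(-93 + b(M(4), -2)) = 1*(-93 + 7*(-22 - 2 - 4*4)/(5 + 4)) = 1*(-93 + 7*(-22 - 2 - 16)/9) = 1*(-93 + 7*(1/9)*(-40)) = 1*(-93 - 280/9) = 1*(-1117/9) = -1117/9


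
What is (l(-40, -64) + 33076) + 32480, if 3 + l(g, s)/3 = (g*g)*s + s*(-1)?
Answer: -241461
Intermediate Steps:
l(g, s) = -9 - 3*s + 3*s*g² (l(g, s) = -9 + 3*((g*g)*s + s*(-1)) = -9 + 3*(g²*s - s) = -9 + 3*(s*g² - s) = -9 + 3*(-s + s*g²) = -9 + (-3*s + 3*s*g²) = -9 - 3*s + 3*s*g²)
(l(-40, -64) + 33076) + 32480 = ((-9 - 3*(-64) + 3*(-64)*(-40)²) + 33076) + 32480 = ((-9 + 192 + 3*(-64)*1600) + 33076) + 32480 = ((-9 + 192 - 307200) + 33076) + 32480 = (-307017 + 33076) + 32480 = -273941 + 32480 = -241461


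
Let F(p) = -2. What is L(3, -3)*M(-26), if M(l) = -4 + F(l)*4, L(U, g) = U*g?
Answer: 108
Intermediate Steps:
M(l) = -12 (M(l) = -4 - 2*4 = -4 - 8 = -12)
L(3, -3)*M(-26) = (3*(-3))*(-12) = -9*(-12) = 108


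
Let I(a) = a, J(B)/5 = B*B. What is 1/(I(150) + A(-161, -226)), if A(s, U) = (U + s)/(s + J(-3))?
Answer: 116/17787 ≈ 0.0065216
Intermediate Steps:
J(B) = 5*B² (J(B) = 5*(B*B) = 5*B²)
A(s, U) = (U + s)/(45 + s) (A(s, U) = (U + s)/(s + 5*(-3)²) = (U + s)/(s + 5*9) = (U + s)/(s + 45) = (U + s)/(45 + s))
1/(I(150) + A(-161, -226)) = 1/(150 + (-226 - 161)/(45 - 161)) = 1/(150 - 387/(-116)) = 1/(150 - 1/116*(-387)) = 1/(150 + 387/116) = 1/(17787/116) = 116/17787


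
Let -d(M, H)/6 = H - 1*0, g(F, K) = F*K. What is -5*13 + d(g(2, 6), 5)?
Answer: -95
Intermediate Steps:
d(M, H) = -6*H (d(M, H) = -6*(H - 1*0) = -6*(H + 0) = -6*H)
-5*13 + d(g(2, 6), 5) = -5*13 - 6*5 = -65 - 30 = -95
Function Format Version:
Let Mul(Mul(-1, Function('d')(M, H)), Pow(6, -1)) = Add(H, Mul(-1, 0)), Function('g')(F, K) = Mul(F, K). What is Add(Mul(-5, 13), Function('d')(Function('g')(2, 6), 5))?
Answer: -95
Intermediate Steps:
Function('d')(M, H) = Mul(-6, H) (Function('d')(M, H) = Mul(-6, Add(H, Mul(-1, 0))) = Mul(-6, Add(H, 0)) = Mul(-6, H))
Add(Mul(-5, 13), Function('d')(Function('g')(2, 6), 5)) = Add(Mul(-5, 13), Mul(-6, 5)) = Add(-65, -30) = -95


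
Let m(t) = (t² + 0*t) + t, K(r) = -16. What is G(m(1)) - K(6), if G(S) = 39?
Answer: 55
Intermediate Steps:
m(t) = t + t² (m(t) = (t² + 0) + t = t² + t = t + t²)
G(m(1)) - K(6) = 39 - 1*(-16) = 39 + 16 = 55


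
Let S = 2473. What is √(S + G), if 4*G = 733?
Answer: 25*√17/2 ≈ 51.539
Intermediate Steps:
G = 733/4 (G = (¼)*733 = 733/4 ≈ 183.25)
√(S + G) = √(2473 + 733/4) = √(10625/4) = 25*√17/2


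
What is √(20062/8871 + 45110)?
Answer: 2*√887523306378/8871 ≈ 212.40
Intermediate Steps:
√(20062/8871 + 45110) = √(400190872/8871) = 2*√887523306378/8871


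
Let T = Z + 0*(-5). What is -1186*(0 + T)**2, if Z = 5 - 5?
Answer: 0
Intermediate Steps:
Z = 0
T = 0 (T = 0 + 0*(-5) = 0 + 0 = 0)
-1186*(0 + T)**2 = -1186*(0 + 0)**2 = -1186*0**2 = -1186*0 = 0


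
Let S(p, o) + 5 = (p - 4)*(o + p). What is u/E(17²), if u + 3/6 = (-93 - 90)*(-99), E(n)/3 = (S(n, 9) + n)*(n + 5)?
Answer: 36233/150317496 ≈ 0.00024104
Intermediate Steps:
S(p, o) = -5 + (-4 + p)*(o + p) (S(p, o) = -5 + (p - 4)*(o + p) = -5 + (-4 + p)*(o + p))
E(n) = 3*(5 + n)*(-41 + n² + 6*n) (E(n) = 3*(((-5 + n² - 4*9 - 4*n + 9*n) + n)*(n + 5)) = 3*(((-5 + n² - 36 - 4*n + 9*n) + n)*(5 + n)) = 3*(((-41 + n² + 5*n) + n)*(5 + n)) = 3*((-41 + n² + 6*n)*(5 + n)) = 3*((5 + n)*(-41 + n² + 6*n)) = 3*(5 + n)*(-41 + n² + 6*n))
u = 36233/2 (u = -½ + (-93 - 90)*(-99) = -½ - 183*(-99) = -½ + 18117 = 36233/2 ≈ 18117.)
u/E(17²) = 36233/(2*(-615 - 33*17² + 3*(17²)³ + 33*(17²)²)) = 36233/(2*(-615 - 33*289 + 3*289³ + 33*289²)) = 36233/(2*(-615 - 9537 + 3*24137569 + 33*83521)) = 36233/(2*(-615 - 9537 + 72412707 + 2756193)) = (36233/2)/75158748 = (36233/2)*(1/75158748) = 36233/150317496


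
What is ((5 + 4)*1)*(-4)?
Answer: -36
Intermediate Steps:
((5 + 4)*1)*(-4) = (9*1)*(-4) = 9*(-4) = -36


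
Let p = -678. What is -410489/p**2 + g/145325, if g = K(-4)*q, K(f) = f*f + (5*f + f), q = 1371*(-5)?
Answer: -6889048673/13360715460 ≈ -0.51562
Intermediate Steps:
q = -6855
K(f) = f**2 + 6*f
g = 54840 (g = -4*(6 - 4)*(-6855) = -4*2*(-6855) = -8*(-6855) = 54840)
-410489/p**2 + g/145325 = -410489/((-678)**2) + 54840/145325 = -410489/459684 + 54840*(1/145325) = -410489*1/459684 + 10968/29065 = -410489/459684 + 10968/29065 = -6889048673/13360715460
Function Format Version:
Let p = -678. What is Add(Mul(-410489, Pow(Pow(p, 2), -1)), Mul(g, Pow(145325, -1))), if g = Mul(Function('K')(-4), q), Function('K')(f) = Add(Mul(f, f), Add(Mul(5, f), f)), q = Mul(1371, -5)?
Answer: Rational(-6889048673, 13360715460) ≈ -0.51562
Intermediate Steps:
q = -6855
Function('K')(f) = Add(Pow(f, 2), Mul(6, f))
g = 54840 (g = Mul(Mul(-4, Add(6, -4)), -6855) = Mul(Mul(-4, 2), -6855) = Mul(-8, -6855) = 54840)
Add(Mul(-410489, Pow(Pow(p, 2), -1)), Mul(g, Pow(145325, -1))) = Add(Mul(-410489, Pow(Pow(-678, 2), -1)), Mul(54840, Pow(145325, -1))) = Add(Mul(-410489, Pow(459684, -1)), Mul(54840, Rational(1, 145325))) = Add(Mul(-410489, Rational(1, 459684)), Rational(10968, 29065)) = Add(Rational(-410489, 459684), Rational(10968, 29065)) = Rational(-6889048673, 13360715460)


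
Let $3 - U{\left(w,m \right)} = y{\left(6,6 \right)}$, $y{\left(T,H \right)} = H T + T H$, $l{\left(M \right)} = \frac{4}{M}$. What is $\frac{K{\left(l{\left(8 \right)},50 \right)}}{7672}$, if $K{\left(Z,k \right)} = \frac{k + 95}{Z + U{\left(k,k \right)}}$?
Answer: $- \frac{145}{525532} \approx -0.00027591$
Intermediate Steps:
$y{\left(T,H \right)} = 2 H T$ ($y{\left(T,H \right)} = H T + H T = 2 H T$)
$U{\left(w,m \right)} = -69$ ($U{\left(w,m \right)} = 3 - 2 \cdot 6 \cdot 6 = 3 - 72 = -69$)
$K{\left(Z,k \right)} = \frac{95 + k}{-69 + Z}$ ($K{\left(Z,k \right)} = \frac{k + 95}{Z - 69} = \frac{95 + k}{-69 + Z}$)
$\frac{K{\left(l{\left(8 \right)},50 \right)}}{7672} = \frac{\frac{1}{-69 + \frac{4}{8}} \left(95 + 50\right)}{7672} = \frac{1}{-69 + 4 \cdot \frac{1}{8}} \cdot 145 \cdot \frac{1}{7672} = \frac{1}{-69 + \frac{1}{2}} \cdot 145 \cdot \frac{1}{7672} = \frac{1}{- \frac{137}{2}} \cdot 145 \cdot \frac{1}{7672} = \left(- \frac{2}{137}\right) 145 \cdot \frac{1}{7672} = \left(- \frac{290}{137}\right) \frac{1}{7672} = - \frac{145}{525532}$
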